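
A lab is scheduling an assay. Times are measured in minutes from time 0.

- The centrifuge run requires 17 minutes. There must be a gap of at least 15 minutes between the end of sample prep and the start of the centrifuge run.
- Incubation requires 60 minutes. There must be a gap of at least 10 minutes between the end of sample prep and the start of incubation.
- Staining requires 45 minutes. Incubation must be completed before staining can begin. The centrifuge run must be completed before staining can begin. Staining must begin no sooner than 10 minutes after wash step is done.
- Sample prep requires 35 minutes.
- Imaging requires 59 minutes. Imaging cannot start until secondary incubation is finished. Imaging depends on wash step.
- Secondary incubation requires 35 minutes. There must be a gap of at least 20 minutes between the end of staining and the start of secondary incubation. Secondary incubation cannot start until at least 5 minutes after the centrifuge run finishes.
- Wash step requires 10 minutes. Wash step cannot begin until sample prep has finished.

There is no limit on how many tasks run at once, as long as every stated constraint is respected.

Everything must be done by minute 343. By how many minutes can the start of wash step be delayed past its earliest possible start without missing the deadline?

129

Sample prep has no prerequisites, so it starts at minute 0 and finishes at minute 35.
Wash step cannot begin until sample prep (finishes minute 35). It runs from minute 35 to 35 + 10 = minute 45.

Working backward from the deadline:
Imaging has no dependents, so it just needs to finish by minute 343. Starting by 343 − 59 = minute 284 achieves that.
Secondary incubation must finish before imaging (must start by minute 284). With a 35-minute duration, secondary incubation must start by 284 − 35 = minute 249.
Since secondary incubation (must start by minute 249, minus 20-minute gap → minute 229) depends on it, staining must finish by minute 229. Backing off its 45-minute duration gives a latest start of minute 184.
For wash step: staining (must start by minute 184, minus 10-minute gap → minute 174); imaging (must start by minute 284). The most restrictive is minute 174; with a 10-minute duration, wash step must start by minute 164.
So wash step can start as early as minute 35 and as late as minute 164, giving 164 − 35 = 129 minutes of slack.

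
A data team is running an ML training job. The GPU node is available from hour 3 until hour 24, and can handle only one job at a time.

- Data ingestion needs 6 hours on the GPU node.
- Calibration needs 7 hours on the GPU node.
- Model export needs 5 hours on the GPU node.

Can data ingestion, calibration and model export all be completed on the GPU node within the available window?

Yes

The GPU node window is 24 − 3 = 21 hours.
Running back to back, the jobs need 6 + 7 + 5 = 18 hours on the GPU node.
Since 18 ≤ 21, they fit within the window.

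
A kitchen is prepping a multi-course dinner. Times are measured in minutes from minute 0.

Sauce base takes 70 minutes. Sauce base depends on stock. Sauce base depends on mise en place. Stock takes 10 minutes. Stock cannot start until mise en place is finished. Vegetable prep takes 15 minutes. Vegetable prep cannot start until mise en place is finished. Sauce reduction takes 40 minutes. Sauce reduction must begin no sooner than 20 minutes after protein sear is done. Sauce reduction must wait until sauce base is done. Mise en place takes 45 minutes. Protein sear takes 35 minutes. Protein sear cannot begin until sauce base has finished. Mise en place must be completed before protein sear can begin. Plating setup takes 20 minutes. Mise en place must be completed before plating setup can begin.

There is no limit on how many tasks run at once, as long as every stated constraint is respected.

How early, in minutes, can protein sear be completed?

160

Mise en place can start immediately at minute 0; it finishes at minute 45.
After mise en place (finishes minute 45), stock can start at minute 45 and finishes at minute 55.
Sauce base has to wait for stock (finishes minute 55); mise en place (finishes minute 45). The latest of these is minute 55, so sauce base runs minute 55 to 55 + 70 = minute 125.
Protein sear has to wait for sauce base (finishes minute 125); mise en place (finishes minute 45). The latest of these is minute 125, so protein sear runs minute 125 to 125 + 35 = minute 160.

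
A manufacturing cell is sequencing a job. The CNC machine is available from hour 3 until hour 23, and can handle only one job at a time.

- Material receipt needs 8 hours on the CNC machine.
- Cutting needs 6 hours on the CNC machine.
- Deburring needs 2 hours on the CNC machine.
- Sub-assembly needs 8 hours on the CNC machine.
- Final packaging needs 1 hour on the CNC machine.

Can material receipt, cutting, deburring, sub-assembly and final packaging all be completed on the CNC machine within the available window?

No

The CNC machine window is 23 − 3 = 20 hours.
Running back to back, the jobs need 8 + 6 + 2 + 8 + 1 = 25 hours on the CNC machine.
Since 25 > 20, they cannot all fit.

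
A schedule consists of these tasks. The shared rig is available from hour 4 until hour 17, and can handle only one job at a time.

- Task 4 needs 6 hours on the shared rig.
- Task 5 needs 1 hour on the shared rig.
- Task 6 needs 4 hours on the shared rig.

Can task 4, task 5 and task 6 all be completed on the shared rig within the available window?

The shared rig window is 17 − 4 = 13 hours.
Running back to back, the jobs need 6 + 1 + 4 = 11 hours on the shared rig.
Since 11 ≤ 13, they fit within the window.

Yes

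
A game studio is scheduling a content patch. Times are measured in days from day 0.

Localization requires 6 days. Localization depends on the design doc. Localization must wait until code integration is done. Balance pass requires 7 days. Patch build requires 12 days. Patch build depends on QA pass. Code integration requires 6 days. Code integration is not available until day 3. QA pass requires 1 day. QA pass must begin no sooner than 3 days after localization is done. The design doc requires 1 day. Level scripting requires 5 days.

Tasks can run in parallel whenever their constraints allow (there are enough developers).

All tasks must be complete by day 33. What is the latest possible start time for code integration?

5

Nothing follows patch build; the deadline of day 33 is its only limit. It must start by 33 − 12 = day 21.
Since patch build (must start by day 21) depends on it, QA pass must finish by day 21. Backing off its 1-day duration gives a latest start of day 20.
Localization must finish before QA pass (must start by day 20, minus 3-day gap → day 17). With a 6-day duration, localization must start by 17 − 6 = day 11.
Code integration must finish before localization (must start by day 11). With a 6-day duration, code integration must start by 11 − 6 = day 5.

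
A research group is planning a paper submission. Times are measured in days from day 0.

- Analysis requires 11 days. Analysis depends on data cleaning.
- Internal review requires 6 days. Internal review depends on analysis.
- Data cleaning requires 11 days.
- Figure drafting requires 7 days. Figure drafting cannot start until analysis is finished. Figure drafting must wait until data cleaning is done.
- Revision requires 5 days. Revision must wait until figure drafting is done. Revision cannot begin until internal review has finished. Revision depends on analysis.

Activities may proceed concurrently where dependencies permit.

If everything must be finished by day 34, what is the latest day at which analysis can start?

Nothing follows revision; the deadline of day 34 is its only limit. It must start by 34 − 5 = day 29.
Figure drafting must finish before revision (must start by day 29). With a 7-day duration, figure drafting must start by 29 − 7 = day 22.
Internal review feeds into revision (must start by day 29); so internal review must finish by day 29 and therefore start by day 23.
Analysis must finish in time for figure drafting (must start by day 22); internal review (must start by day 23); revision (must start by day 29). The tightest is day 22, so analysis must start by 22 − 11 = day 11.

11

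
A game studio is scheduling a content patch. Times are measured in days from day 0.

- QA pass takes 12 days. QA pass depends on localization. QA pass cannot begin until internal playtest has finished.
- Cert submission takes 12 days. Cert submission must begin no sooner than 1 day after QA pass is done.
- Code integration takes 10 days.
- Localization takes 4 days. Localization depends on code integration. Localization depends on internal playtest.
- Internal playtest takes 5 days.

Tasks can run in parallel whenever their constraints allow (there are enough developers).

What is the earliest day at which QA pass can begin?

14

Internal playtest has no prerequisites, so it starts at day 0 and finishes at day 5.
Nothing blocks code integration, so it runs from day 0 to day 10.
Localization has to wait for code integration (finishes day 10); internal playtest (finishes day 5). The latest of these is day 10, so localization runs day 10 to 10 + 4 = day 14.
QA pass waits on localization (finishes day 14); internal playtest (finishes day 5). The latest of these is day 14, which is the earliest QA pass can start.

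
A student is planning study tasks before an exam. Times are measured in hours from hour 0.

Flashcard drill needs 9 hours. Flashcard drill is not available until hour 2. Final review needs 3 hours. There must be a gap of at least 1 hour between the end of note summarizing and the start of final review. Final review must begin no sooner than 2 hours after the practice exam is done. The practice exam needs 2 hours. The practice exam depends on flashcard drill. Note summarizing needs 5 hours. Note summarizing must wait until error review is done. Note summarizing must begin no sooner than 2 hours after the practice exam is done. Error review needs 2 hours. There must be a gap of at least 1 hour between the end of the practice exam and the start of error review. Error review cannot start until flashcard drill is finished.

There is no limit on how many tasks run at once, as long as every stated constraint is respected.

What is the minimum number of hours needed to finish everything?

After its own release at hour 2, flashcard drill can start at hour 2 and finishes at hour 11.
After flashcard drill (finishes hour 11), the practice exam can start at hour 11 and finishes at hour 13.
Error review cannot start until the practice exam (finishes hour 13, plus 1-hour gap → hour 14); flashcard drill (finishes hour 11). The controlling bound is hour 14, so error review finishes at 14 + 2 = hour 16.
Note summarizing needs all of error review (finishes hour 16); the practice exam (finishes hour 13, plus 2-hour gap → hour 15). That puts its earliest start at hour 16; it finishes at 16 + 5 = hour 21.
For final review: note summarizing (finishes hour 21, plus 1-hour gap → hour 22); the practice exam (finishes hour 13, plus 2-hour gap → hour 15). Taking the maximum gives a start of hour 22, and it finishes at 22 + 3 = hour 25.
All tasks are finished once the last one completes. Finish times: Flashcard drill at 11, The practice exam at 13, Error review at 16, Note summarizing at 21, Final review at 25. The latest is hour 25.

25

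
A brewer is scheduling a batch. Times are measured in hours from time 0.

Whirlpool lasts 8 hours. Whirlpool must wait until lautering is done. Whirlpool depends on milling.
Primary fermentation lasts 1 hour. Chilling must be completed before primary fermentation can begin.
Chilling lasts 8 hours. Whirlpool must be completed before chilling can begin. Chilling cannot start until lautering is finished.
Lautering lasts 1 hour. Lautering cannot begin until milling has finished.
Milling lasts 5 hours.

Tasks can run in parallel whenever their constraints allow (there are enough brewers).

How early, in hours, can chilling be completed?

22

Nothing blocks milling, so it runs from hour 0 to hour 5.
Lautering cannot begin until milling (finishes hour 5). It runs from hour 5 to 5 + 1 = hour 6.
Whirlpool has to wait for lautering (finishes hour 6); milling (finishes hour 5). The latest of these is hour 6, so whirlpool runs hour 6 to 6 + 8 = hour 14.
For chilling: whirlpool (finishes hour 14); lautering (finishes hour 6). Taking the maximum gives a start of hour 14, and it finishes at 14 + 8 = hour 22.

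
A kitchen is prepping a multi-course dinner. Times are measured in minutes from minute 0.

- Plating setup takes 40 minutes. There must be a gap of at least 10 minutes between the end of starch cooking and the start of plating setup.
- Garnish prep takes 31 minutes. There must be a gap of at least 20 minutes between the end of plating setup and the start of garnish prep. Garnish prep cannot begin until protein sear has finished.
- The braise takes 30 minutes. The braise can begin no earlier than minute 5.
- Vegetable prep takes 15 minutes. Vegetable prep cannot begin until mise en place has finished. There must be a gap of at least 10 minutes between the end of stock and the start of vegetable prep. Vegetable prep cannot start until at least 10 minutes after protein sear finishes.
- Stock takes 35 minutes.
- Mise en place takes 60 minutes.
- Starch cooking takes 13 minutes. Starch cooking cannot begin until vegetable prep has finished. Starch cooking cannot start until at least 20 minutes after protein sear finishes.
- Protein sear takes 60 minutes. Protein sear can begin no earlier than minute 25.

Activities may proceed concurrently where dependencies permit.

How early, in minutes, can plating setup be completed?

Protein sear waits on its own release at minute 25, so it starts at minute 25 and finishes at 25 + 60 = minute 85.
Stock can start immediately at minute 0; it finishes at minute 35.
Mise en place has no prerequisites, so it starts at minute 0 and finishes at minute 60.
Vegetable prep cannot start until mise en place (finishes minute 60); stock (finishes minute 35, plus 10-minute gap → minute 45); protein sear (finishes minute 85, plus 10-minute gap → minute 95). The controlling bound is minute 95, so vegetable prep finishes at 95 + 15 = minute 110.
Starch cooking needs all of vegetable prep (finishes minute 110); protein sear (finishes minute 85, plus 20-minute gap → minute 105). That puts its earliest start at minute 110; it finishes at 110 + 13 = minute 123.
After starch cooking (finishes minute 123, plus 10-minute gap → minute 133), plating setup can start at minute 133 and finishes at minute 173.

173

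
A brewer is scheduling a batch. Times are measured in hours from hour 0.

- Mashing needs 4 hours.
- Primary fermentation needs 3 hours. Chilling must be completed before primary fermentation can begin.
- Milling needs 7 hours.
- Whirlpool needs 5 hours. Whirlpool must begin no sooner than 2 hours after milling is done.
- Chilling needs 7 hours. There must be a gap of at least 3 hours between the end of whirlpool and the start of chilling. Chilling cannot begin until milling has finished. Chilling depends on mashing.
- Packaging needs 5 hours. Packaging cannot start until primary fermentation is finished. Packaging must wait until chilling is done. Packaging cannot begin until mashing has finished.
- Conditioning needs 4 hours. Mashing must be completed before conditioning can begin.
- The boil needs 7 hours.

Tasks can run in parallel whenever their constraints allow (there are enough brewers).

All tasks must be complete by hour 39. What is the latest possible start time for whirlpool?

Packaging has no dependents, so it just needs to finish by hour 39. Starting by 39 − 5 = hour 34 achieves that.
Primary fermentation feeds into packaging (must start by hour 34); so primary fermentation must finish by hour 34 and therefore start by hour 31.
Chilling must finish in time for primary fermentation (must start by hour 31); packaging (must start by hour 34). The tightest is hour 31, so chilling must start by 31 − 7 = hour 24.
Whirlpool feeds into chilling (must start by hour 24, minus 3-hour gap → hour 21); so whirlpool must finish by hour 21 and therefore start by hour 16.

16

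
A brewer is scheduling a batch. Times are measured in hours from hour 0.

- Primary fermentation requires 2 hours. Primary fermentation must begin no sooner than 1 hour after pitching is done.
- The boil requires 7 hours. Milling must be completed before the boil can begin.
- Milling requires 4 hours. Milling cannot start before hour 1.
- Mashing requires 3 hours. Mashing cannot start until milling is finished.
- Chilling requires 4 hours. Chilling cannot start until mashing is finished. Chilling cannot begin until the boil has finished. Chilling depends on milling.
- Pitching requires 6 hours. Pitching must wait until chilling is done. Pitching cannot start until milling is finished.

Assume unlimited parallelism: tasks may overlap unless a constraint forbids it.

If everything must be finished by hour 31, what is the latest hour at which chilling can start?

To finish by hour 31, primary fermentation (duration 2) must start no later than hour 29.
Pitching has to be done before primary fermentation (must start by hour 29, minus 1-hour gap → hour 28). That means finishing by hour 28, i.e. starting by 28 − 6 = hour 22.
Chilling must finish before pitching (must start by hour 22). With a 4-hour duration, chilling must start by 22 − 4 = hour 18.

18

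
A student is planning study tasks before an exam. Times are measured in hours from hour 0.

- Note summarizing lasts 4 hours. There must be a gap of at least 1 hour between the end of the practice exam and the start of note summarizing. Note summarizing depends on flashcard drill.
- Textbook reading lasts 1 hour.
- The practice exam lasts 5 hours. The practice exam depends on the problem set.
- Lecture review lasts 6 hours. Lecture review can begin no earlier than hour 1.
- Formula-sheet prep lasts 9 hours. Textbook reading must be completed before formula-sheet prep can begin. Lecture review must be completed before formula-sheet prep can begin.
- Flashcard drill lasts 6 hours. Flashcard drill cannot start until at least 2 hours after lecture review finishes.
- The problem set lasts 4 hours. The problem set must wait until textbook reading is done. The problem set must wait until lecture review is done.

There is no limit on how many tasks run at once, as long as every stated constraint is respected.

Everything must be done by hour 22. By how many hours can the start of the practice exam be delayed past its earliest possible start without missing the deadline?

After its own release at hour 1, lecture review can start at hour 1 and finishes at hour 7.
Nothing blocks textbook reading, so it runs from hour 0 to hour 1.
For the problem set: textbook reading (finishes hour 1); lecture review (finishes hour 7). Taking the maximum gives a start of hour 7, and it finishes at 7 + 4 = hour 11.
The practice exam cannot begin until the problem set (finishes hour 11). It runs from hour 11 to 11 + 5 = hour 16.

Working backward from the deadline:
Note summarizing must finish by hour 22; it takes 4 hours, so it must start by 22 − 4 = hour 18.
The practice exam feeds into note summarizing (must start by hour 18, minus 1-hour gap → hour 17); so the practice exam must finish by hour 17 and therefore start by hour 12.
So the practice exam can start as early as hour 11 and as late as hour 12, giving 12 − 11 = 1 hour of slack.

1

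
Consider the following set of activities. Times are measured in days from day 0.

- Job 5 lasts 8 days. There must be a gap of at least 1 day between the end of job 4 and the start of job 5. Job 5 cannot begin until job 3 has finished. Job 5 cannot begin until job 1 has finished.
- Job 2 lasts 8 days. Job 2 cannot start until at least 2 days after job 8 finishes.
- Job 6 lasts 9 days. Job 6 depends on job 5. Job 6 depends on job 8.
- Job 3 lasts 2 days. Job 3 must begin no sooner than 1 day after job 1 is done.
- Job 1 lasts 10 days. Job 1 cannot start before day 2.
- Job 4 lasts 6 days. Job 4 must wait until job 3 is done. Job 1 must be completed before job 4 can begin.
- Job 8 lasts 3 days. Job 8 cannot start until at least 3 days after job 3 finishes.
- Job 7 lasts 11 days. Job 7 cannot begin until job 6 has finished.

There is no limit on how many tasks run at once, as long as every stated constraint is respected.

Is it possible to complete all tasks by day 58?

Job 1 cannot begin until its own release at day 2. It runs from day 2 to 2 + 10 = day 12.
Job 3 cannot begin until job 1 (finishes day 12, plus 1-day gap → day 13). It runs from day 13 to 13 + 2 = day 15.
Job 8 cannot begin until job 3 (finishes day 15, plus 3-day gap → day 18). It runs from day 18 to 18 + 3 = day 21.
Job 2 waits on job 8 (finishes day 21, plus 2-day gap → day 23), so it starts at day 23 and finishes at 23 + 8 = day 31.
Job 4 has to wait for job 3 (finishes day 15); job 1 (finishes day 12). The latest of these is day 15, so job 4 runs day 15 to 15 + 6 = day 21.
Job 5 has to wait for job 4 (finishes day 21, plus 1-day gap → day 22); job 3 (finishes day 15); job 1 (finishes day 12). The latest of these is day 22, so job 5 runs day 22 to 22 + 8 = day 30.
Job 6 needs all of job 5 (finishes day 30); job 8 (finishes day 21). That puts its earliest start at day 30; it finishes at 30 + 9 = day 39.
Job 7 cannot begin until job 6 (finishes day 39). It runs from day 39 to 39 + 11 = day 50.
Every task is finished by day 50, which is no later than the deadline of 58, so the schedule is feasible.

Yes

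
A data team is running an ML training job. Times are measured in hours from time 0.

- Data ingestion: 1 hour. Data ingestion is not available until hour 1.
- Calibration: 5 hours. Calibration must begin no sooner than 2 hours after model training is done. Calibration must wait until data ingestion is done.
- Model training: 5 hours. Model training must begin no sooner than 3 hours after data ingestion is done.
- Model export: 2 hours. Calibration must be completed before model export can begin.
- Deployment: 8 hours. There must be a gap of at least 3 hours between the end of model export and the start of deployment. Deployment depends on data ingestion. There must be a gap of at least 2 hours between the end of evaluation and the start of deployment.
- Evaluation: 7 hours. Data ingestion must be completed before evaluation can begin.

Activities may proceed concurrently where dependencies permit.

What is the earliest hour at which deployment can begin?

After its own release at hour 1, data ingestion can start at hour 1 and finishes at hour 2.
After data ingestion (finishes hour 2), evaluation can start at hour 2 and finishes at hour 9.
Model training waits on data ingestion (finishes hour 2, plus 3-hour gap → hour 5), so it starts at hour 5 and finishes at 5 + 5 = hour 10.
Calibration cannot start until model training (finishes hour 10, plus 2-hour gap → hour 12); data ingestion (finishes hour 2). The controlling bound is hour 12, so calibration finishes at 12 + 5 = hour 17.
After calibration (finishes hour 17), model export can start at hour 17 and finishes at hour 19.
Deployment waits on model export (finishes hour 19, plus 3-hour gap → hour 22); data ingestion (finishes hour 2); evaluation (finishes hour 9, plus 2-hour gap → hour 11). The latest of these is hour 22, which is the earliest deployment can start.

22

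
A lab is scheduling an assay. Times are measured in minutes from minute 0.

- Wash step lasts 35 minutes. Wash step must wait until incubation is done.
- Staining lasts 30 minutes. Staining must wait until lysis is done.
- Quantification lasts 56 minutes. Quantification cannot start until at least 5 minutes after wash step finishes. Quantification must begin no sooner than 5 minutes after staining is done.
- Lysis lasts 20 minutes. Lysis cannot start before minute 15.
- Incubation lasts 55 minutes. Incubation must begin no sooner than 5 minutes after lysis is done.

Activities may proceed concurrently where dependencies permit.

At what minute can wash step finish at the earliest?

Lysis waits on its own release at minute 15, so it starts at minute 15 and finishes at 15 + 20 = minute 35.
Incubation waits on lysis (finishes minute 35, plus 5-minute gap → minute 40), so it starts at minute 40 and finishes at 40 + 55 = minute 95.
Wash step cannot begin until incubation (finishes minute 95). It runs from minute 95 to 95 + 35 = minute 130.

130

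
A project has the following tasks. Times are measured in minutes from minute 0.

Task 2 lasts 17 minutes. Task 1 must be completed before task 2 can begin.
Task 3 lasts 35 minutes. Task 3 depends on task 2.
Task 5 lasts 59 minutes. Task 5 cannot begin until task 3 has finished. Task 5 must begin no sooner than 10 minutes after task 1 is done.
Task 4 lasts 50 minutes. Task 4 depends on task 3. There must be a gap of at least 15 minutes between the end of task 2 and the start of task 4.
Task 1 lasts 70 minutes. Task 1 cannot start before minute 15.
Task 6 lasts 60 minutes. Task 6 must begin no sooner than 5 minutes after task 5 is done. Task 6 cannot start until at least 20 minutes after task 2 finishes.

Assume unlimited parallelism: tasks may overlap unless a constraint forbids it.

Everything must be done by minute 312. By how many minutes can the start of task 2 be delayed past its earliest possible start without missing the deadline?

Task 1 waits on its own release at minute 15, so it starts at minute 15 and finishes at 15 + 70 = minute 85.
After task 1 (finishes minute 85), task 2 can start at minute 85 and finishes at minute 102.

Working backward from the deadline:
Nothing follows task 4; the deadline of minute 312 is its only limit. It must start by 312 − 50 = minute 262.
Task 6 has no dependents, so it just needs to finish by minute 312. Starting by 312 − 60 = minute 252 achieves that.
Task 5 has to be done before task 6 (must start by minute 252, minus 5-minute gap → minute 247). That means finishing by minute 247, i.e. starting by 247 − 59 = minute 188.
Task 3 has several dependents: task 4 (must start by minute 262); task 5 (must start by minute 188). The earliest of those limits is minute 188, so task 3 must start by 188 − 35 = minute 153.
For task 2: task 3 (must start by minute 153); task 4 (must start by minute 262, minus 15-minute gap → minute 247); task 6 (must start by minute 252, minus 20-minute gap → minute 232). The most restrictive is minute 153; with a 17-minute duration, task 2 must start by minute 136.
So task 2 can start as early as minute 85 and as late as minute 136, giving 136 − 85 = 51 minutes of slack.

51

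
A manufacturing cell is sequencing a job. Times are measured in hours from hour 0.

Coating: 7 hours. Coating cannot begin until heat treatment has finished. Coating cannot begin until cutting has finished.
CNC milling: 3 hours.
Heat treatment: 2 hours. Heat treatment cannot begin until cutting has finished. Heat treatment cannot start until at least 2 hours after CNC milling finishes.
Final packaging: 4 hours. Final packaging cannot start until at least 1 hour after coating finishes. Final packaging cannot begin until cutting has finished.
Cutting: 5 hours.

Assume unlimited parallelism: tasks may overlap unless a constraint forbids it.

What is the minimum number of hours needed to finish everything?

CNC milling can start immediately at hour 0; it finishes at hour 3.
Nothing blocks cutting, so it runs from hour 0 to hour 5.
Heat treatment needs all of cutting (finishes hour 5); CNC milling (finishes hour 3, plus 2-hour gap → hour 5). That puts its earliest start at hour 5; it finishes at 5 + 2 = hour 7.
Coating cannot start until heat treatment (finishes hour 7); cutting (finishes hour 5). The controlling bound is hour 7, so coating finishes at 7 + 7 = hour 14.
Final packaging has to wait for coating (finishes hour 14, plus 1-hour gap → hour 15); cutting (finishes hour 5). The latest of these is hour 15, so final packaging runs hour 15 to 15 + 4 = hour 19.
All tasks are finished once the last one completes. Finish times: Cutting at 5, CNC milling at 3, Heat treatment at 7, Coating at 14, Final packaging at 19. The latest is hour 19.

19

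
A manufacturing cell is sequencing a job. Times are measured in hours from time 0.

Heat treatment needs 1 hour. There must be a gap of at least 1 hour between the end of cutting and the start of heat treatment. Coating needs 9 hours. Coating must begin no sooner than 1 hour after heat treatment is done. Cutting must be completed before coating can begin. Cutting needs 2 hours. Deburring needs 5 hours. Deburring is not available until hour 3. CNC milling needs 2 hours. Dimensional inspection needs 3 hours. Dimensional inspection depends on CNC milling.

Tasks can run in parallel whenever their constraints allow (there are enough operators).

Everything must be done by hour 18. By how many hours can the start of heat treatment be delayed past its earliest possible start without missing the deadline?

Cutting has no prerequisites, so it starts at hour 0 and finishes at hour 2.
Heat treatment cannot begin until cutting (finishes hour 2, plus 1-hour gap → hour 3). It runs from hour 3 to 3 + 1 = hour 4.

Working backward from the deadline:
Nothing follows coating; the deadline of hour 18 is its only limit. It must start by 18 − 9 = hour 9.
Heat treatment has to be done before coating (must start by hour 9, minus 1-hour gap → hour 8). That means finishing by hour 8, i.e. starting by 8 − 1 = hour 7.
So heat treatment can start as early as hour 3 and as late as hour 7, giving 7 − 3 = 4 hours of slack.

4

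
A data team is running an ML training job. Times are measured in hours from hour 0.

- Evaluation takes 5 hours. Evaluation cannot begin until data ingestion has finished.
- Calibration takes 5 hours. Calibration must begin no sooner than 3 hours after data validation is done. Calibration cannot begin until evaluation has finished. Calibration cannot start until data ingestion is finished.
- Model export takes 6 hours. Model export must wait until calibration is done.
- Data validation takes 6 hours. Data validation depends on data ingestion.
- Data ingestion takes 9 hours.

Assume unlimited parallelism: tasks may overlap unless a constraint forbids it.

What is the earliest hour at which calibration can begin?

Data ingestion can start immediately at hour 0; it finishes at hour 9.
Evaluation waits on data ingestion (finishes hour 9), so it starts at hour 9 and finishes at 9 + 5 = hour 14.
After data ingestion (finishes hour 9), data validation can start at hour 9 and finishes at hour 15.
Calibration waits on data validation (finishes hour 15, plus 3-hour gap → hour 18); evaluation (finishes hour 14); data ingestion (finishes hour 9). The latest of these is hour 18, which is the earliest calibration can start.

18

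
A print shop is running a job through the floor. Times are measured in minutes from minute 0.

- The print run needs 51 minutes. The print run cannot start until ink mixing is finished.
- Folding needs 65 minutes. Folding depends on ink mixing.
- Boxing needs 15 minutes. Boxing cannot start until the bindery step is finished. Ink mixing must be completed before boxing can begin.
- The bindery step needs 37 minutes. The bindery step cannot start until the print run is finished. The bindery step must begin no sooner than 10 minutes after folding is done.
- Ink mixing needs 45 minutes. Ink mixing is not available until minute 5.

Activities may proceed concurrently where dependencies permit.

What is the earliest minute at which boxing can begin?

162

Ink mixing cannot begin until its own release at minute 5. It runs from minute 5 to 5 + 45 = minute 50.
Folding cannot begin until ink mixing (finishes minute 50). It runs from minute 50 to 50 + 65 = minute 115.
The print run waits on ink mixing (finishes minute 50), so it starts at minute 50 and finishes at 50 + 51 = minute 101.
The bindery step has to wait for the print run (finishes minute 101); folding (finishes minute 115, plus 10-minute gap → minute 125). The latest of these is minute 125, so the bindery step runs minute 125 to 125 + 37 = minute 162.
Boxing waits on the bindery step (finishes minute 162); ink mixing (finishes minute 50). The latest of these is minute 162, which is the earliest boxing can start.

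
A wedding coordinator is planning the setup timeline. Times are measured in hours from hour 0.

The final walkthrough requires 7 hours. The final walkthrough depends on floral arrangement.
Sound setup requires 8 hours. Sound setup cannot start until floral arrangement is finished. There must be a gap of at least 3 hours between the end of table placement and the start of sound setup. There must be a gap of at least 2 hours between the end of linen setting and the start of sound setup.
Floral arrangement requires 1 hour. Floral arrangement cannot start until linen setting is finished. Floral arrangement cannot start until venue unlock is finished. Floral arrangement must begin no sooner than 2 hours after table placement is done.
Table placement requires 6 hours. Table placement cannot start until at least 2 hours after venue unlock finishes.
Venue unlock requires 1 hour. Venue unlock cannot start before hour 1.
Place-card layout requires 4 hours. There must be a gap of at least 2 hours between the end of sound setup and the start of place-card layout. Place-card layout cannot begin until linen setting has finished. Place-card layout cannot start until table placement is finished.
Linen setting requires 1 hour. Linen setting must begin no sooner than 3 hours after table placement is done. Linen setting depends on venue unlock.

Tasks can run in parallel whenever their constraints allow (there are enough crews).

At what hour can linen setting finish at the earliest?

Venue unlock waits on its own release at hour 1, so it starts at hour 1 and finishes at 1 + 1 = hour 2.
Table placement cannot begin until venue unlock (finishes hour 2, plus 2-hour gap → hour 4). It runs from hour 4 to 4 + 6 = hour 10.
Linen setting cannot start until table placement (finishes hour 10, plus 3-hour gap → hour 13); venue unlock (finishes hour 2). The controlling bound is hour 13, so linen setting finishes at 13 + 1 = hour 14.

14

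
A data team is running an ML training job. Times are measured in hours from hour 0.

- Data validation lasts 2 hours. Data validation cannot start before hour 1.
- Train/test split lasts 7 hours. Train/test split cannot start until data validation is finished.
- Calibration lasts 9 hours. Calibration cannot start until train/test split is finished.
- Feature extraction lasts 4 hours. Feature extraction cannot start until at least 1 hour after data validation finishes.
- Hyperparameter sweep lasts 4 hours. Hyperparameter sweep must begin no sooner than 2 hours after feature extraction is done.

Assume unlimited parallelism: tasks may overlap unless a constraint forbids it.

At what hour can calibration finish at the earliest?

19

After its own release at hour 1, data validation can start at hour 1 and finishes at hour 3.
Train/test split cannot begin until data validation (finishes hour 3). It runs from hour 3 to 3 + 7 = hour 10.
After train/test split (finishes hour 10), calibration can start at hour 10 and finishes at hour 19.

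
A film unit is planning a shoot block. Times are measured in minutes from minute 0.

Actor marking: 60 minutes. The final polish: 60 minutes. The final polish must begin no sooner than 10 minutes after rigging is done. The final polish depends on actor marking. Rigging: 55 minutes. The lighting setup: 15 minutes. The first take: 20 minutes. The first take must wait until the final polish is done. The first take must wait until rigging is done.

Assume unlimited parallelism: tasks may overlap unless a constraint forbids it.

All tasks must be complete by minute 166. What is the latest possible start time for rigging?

Nothing follows the first take; the deadline of minute 166 is its only limit. It must start by 166 − 20 = minute 146.
The final polish has to be done before the first take (must start by minute 146). That means finishing by minute 146, i.e. starting by 146 − 60 = minute 86.
Rigging has several dependents: the final polish (must start by minute 86, minus 10-minute gap → minute 76); the first take (must start by minute 146). The earliest of those limits is minute 76, so rigging must start by 76 − 55 = minute 21.

21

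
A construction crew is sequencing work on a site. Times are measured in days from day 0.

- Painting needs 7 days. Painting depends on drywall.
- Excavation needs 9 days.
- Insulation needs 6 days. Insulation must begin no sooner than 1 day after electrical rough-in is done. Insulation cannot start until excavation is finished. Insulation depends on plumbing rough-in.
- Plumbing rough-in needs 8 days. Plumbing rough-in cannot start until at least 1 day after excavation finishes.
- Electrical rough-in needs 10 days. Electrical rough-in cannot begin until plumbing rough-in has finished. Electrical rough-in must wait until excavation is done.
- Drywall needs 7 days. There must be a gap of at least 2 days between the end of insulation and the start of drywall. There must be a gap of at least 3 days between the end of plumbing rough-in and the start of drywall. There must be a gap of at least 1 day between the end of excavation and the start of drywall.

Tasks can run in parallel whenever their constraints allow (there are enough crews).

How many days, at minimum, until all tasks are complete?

51

Excavation can start immediately at day 0; it finishes at day 9.
After excavation (finishes day 9, plus 1-day gap → day 10), plumbing rough-in can start at day 10 and finishes at day 18.
Electrical rough-in cannot start until plumbing rough-in (finishes day 18); excavation (finishes day 9). The controlling bound is day 18, so electrical rough-in finishes at 18 + 10 = day 28.
For insulation: electrical rough-in (finishes day 28, plus 1-day gap → day 29); excavation (finishes day 9); plumbing rough-in (finishes day 18). Taking the maximum gives a start of day 29, and it finishes at 29 + 6 = day 35.
Drywall needs all of insulation (finishes day 35, plus 2-day gap → day 37); plumbing rough-in (finishes day 18, plus 3-day gap → day 21); excavation (finishes day 9, plus 1-day gap → day 10). That puts its earliest start at day 37; it finishes at 37 + 7 = day 44.
Painting cannot begin until drywall (finishes day 44). It runs from day 44 to 44 + 7 = day 51.
All tasks are finished once the last one completes. Finish times: Excavation at 9, Plumbing rough-in at 18, Electrical rough-in at 28, Insulation at 35, Drywall at 44, Painting at 51. The latest is day 51.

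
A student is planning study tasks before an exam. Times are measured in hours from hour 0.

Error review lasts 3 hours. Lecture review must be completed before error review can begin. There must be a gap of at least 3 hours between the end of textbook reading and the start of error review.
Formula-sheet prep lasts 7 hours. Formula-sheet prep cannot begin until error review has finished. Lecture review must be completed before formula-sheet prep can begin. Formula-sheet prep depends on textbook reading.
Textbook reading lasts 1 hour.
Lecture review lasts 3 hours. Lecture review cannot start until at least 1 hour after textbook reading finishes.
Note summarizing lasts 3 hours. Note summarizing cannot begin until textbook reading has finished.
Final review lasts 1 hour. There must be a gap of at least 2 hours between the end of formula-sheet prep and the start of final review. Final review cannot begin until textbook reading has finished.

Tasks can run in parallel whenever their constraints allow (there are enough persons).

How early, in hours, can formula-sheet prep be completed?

Nothing blocks textbook reading, so it runs from hour 0 to hour 1.
Lecture review waits on textbook reading (finishes hour 1, plus 1-hour gap → hour 2), so it starts at hour 2 and finishes at 2 + 3 = hour 5.
Error review needs all of lecture review (finishes hour 5); textbook reading (finishes hour 1, plus 3-hour gap → hour 4). That puts its earliest start at hour 5; it finishes at 5 + 3 = hour 8.
Formula-sheet prep has to wait for error review (finishes hour 8); lecture review (finishes hour 5); textbook reading (finishes hour 1). The latest of these is hour 8, so formula-sheet prep runs hour 8 to 8 + 7 = hour 15.

15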